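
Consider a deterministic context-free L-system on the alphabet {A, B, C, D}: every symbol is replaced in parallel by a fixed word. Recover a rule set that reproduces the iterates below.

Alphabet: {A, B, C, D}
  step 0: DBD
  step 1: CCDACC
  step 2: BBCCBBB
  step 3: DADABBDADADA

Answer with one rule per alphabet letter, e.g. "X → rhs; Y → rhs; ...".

A->B, B->DA, C->B, D->CC

  step 2 ⇒ step 3: BBCCBBB ⇒ DA·DA·B·B·DA·DA·DA
    B ↦ DA
    C ↦ B
  step 1 ⇒ step 2: CCDACC ⇒ B·B·CC·B·B·B
    A ↦ B
  step 0 ⇒ step 1: DBD ⇒ CC·DA·CC
    D ↦ CC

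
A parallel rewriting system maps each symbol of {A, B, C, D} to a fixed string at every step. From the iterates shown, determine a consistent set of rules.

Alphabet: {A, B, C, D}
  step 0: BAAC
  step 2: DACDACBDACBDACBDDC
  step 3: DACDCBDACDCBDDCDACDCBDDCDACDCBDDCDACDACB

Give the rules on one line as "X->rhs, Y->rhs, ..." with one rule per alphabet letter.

  step 2 ⇒ step 3: DACDACBDACBDACBDDC ⇒ DAC·DC·B·DAC·DC·B·DDC·DAC·DC·B·DDC·DAC·DC·B·DDC·DAC·DAC·B
    A ↦ DC
    B ↦ DDC
    C ↦ B
    D ↦ DAC

A->DC, B->DDC, C->B, D->DAC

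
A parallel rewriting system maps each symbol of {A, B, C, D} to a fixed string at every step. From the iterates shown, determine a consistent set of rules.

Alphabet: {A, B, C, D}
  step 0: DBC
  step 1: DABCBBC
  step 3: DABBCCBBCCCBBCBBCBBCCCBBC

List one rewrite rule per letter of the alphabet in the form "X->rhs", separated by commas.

A->B, B->C, C->BBC, D->DAB

  step 0 ⇒ step 1: DBC ⇒ DAB·C·BBC
    B ↦ C
    C ↦ BBC
    D ↦ DAB
    A ↦ B  (constrained at step 1)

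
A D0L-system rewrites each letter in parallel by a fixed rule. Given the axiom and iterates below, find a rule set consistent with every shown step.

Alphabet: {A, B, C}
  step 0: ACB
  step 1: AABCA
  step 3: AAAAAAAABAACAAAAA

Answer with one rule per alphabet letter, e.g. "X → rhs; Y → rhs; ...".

A->AA, B->CA, C->B

  step 0 ⇒ step 1: ACB ⇒ AA·B·CA
    A ↦ AA
    B ↦ CA
    C ↦ B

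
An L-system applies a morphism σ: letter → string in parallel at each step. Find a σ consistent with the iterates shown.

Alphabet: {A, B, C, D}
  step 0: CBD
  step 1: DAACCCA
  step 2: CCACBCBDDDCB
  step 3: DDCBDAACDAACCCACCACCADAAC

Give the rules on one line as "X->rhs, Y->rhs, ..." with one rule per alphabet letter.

A->CB, B->AAC, C->D, D->CCA

  step 2 ⇒ step 3: CCACBCBDDDCB ⇒ D·D·CB·D·AAC·D·AAC·CCA·CCA·CCA·D·AAC
    A ↦ CB
    B ↦ AAC
    C ↦ D
    D ↦ CCA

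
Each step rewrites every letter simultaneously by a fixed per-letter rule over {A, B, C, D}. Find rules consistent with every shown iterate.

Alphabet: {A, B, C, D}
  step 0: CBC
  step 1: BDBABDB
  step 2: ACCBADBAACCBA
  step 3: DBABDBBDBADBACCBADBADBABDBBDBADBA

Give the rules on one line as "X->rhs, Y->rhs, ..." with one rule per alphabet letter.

A->DBA, B->A, C->BDB, D->CCB

  step 2 ⇒ step 3: ACCBADBAACCBA ⇒ DBA·BDB·BDB·A·DBA·CCB·A·DBA·DBA·BDB·BDB·A·DBA
    A ↦ DBA
    B ↦ A
    C ↦ BDB
    D ↦ CCB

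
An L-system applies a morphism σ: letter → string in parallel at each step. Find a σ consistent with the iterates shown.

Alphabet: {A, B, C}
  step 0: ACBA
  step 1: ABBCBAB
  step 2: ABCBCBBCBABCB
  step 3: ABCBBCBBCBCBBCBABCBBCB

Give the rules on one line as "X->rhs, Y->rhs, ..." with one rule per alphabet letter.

  step 2 ⇒ step 3: ABCBCBBCBABCB ⇒ AB·CB·B·CB·B·CB·CB·B·CB·AB·CB·B·CB
    A ↦ AB
    B ↦ CB
    C ↦ B

A->AB, B->CB, C->B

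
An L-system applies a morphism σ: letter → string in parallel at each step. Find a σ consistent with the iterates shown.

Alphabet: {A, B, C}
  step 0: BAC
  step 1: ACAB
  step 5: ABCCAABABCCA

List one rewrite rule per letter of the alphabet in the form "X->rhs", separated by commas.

  step 0 ⇒ step 1: BAC ⇒ A·C·AB
    A ↦ C
    B ↦ A
    C ↦ AB

A->C, B->A, C->AB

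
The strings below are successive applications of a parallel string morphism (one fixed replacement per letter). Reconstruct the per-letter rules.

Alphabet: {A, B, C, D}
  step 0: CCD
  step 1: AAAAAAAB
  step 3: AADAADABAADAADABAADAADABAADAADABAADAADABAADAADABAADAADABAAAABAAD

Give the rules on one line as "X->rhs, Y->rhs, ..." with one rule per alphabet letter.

A->AAD, B->CDA, C->AAA, D->AB

  step 0 ⇒ step 1: CCD ⇒ AAA·AAA·AB
    C ↦ AAA
    D ↦ AB
    A ↦ AAD  (constrained at step 1)
    B ↦ CDA  (constrained at step 1)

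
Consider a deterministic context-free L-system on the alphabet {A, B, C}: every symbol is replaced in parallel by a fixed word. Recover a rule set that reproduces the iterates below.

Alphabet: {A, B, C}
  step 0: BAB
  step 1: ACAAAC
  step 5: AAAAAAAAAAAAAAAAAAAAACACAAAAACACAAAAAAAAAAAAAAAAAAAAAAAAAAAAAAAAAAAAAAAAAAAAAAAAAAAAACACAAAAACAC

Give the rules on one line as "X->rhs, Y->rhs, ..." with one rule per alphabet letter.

A->AA, B->AC, C->BB

  step 0 ⇒ step 1: BAB ⇒ AC·AA·AC
    A ↦ AA
    B ↦ AC
    C ↦ BB  (constrained at step 1)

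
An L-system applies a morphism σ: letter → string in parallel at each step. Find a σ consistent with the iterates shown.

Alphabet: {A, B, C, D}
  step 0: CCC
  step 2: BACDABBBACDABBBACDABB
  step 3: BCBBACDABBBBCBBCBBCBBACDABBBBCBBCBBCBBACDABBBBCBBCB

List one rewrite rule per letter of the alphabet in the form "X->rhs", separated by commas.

A->B, B->BCB, C->ACD, D->ABB

  step 2 ⇒ step 3: BACDABBBACDABBBACDABB ⇒ BCB·B·ACD·ABB·B·BCB·BCB·BCB·B·ACD·ABB·B·BCB·BCB·BCB·B·ACD·ABB·B·BCB·BCB
    A ↦ B
    B ↦ BCB
    C ↦ ACD
    D ↦ ABB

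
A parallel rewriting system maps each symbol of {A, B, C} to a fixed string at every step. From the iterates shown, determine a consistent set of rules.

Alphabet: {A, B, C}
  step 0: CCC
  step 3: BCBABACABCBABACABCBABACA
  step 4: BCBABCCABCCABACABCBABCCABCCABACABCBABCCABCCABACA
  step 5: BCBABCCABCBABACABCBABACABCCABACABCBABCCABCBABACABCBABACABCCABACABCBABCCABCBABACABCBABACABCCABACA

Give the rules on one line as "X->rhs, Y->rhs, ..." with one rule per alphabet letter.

A->CA, B->BC, C->BA

  step 4 ⇒ step 5: BCBABCCABCCABACABCBABCCABCCABACABCBABCCABCCABACA ⇒ BC·BA·BC·CA·BC·BA·BA·CA·BC·BA·BA·CA·BC·CA·BA·CA·BC·BA·BC·CA·BC·BA·BA·CA·BC·BA·BA·CA·BC·CA·BA·CA·BC·BA·BC·CA·BC·BA·BA·CA·BC·BA·BA·CA·BC·CA·BA·CA
    A ↦ CA
    B ↦ BC
    C ↦ BA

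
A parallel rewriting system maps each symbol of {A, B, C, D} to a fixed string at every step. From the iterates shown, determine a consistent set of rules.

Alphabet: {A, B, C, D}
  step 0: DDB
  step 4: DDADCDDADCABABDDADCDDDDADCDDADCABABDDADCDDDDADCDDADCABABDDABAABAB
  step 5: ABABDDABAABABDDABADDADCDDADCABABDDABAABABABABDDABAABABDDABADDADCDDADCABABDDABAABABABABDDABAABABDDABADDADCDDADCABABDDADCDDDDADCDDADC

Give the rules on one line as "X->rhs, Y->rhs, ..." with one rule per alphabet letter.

  step 4 ⇒ step 5: DDADCDDADCABABDDADCDDDDADCDDADCABABDDADCDDDDADCDDADCABABDDABAABAB ⇒ AB·AB·DD·AB·A·AB·AB·DD·AB·A·DD·ADC·DD·ADC·AB·AB·DD·AB·A·AB·AB·AB·AB·DD·AB·A·AB·AB·DD·AB·A·DD·ADC·DD·ADC·AB·AB·DD·AB·A·AB·AB·AB·AB·DD·AB·A·AB·AB·DD·AB·A·DD·ADC·DD·ADC·AB·AB·DD·ADC·DD·DD·ADC·DD·ADC
    A ↦ DD
    B ↦ ADC
    C ↦ A
    D ↦ AB

A->DD, B->ADC, C->A, D->AB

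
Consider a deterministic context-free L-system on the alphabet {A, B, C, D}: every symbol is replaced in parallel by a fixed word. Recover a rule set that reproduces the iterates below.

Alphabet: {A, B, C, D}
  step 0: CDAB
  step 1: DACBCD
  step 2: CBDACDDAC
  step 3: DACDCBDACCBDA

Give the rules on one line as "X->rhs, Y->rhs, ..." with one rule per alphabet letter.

  step 2 ⇒ step 3: CBDACDDAC ⇒ DA·CD·C·B·DA·C·C·B·DA
    A ↦ B
    B ↦ CD
    C ↦ DA
    D ↦ C

A->B, B->CD, C->DA, D->C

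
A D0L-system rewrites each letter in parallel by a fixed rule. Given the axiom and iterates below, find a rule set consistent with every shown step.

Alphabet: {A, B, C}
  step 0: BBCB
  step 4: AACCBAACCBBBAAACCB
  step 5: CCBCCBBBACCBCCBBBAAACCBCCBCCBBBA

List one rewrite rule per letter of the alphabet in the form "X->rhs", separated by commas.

  step 4 ⇒ step 5: AACCBAACCBBBAAACCB ⇒ CCB·CCB·B·B·A·CCB·CCB·B·B·A·A·A·CCB·CCB·CCB·B·B·A
    A ↦ CCB
    B ↦ A
    C ↦ B

A->CCB, B->A, C->B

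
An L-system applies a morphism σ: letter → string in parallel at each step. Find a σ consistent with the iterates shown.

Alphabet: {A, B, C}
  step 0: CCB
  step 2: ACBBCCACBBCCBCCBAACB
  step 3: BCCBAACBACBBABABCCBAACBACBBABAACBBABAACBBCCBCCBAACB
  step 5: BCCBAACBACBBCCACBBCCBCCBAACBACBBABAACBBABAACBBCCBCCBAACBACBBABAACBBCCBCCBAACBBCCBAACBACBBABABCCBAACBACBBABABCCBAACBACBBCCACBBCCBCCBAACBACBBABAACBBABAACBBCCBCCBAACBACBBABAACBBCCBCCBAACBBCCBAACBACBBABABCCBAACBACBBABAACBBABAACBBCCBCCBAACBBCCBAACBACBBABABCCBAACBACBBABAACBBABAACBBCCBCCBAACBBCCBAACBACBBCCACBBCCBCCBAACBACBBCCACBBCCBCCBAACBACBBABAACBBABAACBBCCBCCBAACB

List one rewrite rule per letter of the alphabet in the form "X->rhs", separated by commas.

  step 2 ⇒ step 3: ACBBCCACBBCCBCCBAACB ⇒ BCC·BA·ACB·ACB·BA·BA·BCC·BA·ACB·ACB·BA·BA·ACB·BA·BA·ACB·BCC·BCC·BA·ACB
    A ↦ BCC
    B ↦ ACB
    C ↦ BA

A->BCC, B->ACB, C->BA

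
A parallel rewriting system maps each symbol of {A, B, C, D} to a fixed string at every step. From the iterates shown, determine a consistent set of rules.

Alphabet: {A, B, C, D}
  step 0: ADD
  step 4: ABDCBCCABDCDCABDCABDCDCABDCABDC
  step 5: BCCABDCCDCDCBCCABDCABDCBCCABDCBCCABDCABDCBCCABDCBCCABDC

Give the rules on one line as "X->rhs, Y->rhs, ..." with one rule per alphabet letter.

A->BC, B->C, C->DC, D->AB

  step 4 ⇒ step 5: ABDCBCCABDCDCABDCABDCDCABDCABDC ⇒ BC·C·AB·DC·C·DC·DC·BC·C·AB·DC·AB·DC·BC·C·AB·DC·BC·C·AB·DC·AB·DC·BC·C·AB·DC·BC·C·AB·DC
    A ↦ BC
    B ↦ C
    C ↦ DC
    D ↦ AB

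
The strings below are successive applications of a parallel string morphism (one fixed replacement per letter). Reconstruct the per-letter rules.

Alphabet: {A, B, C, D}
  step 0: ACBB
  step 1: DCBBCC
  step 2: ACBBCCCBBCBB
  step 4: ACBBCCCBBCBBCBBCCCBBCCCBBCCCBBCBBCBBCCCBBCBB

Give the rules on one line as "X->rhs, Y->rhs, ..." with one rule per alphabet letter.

A->D, B->C, C->CBB, D->A

  step 1 ⇒ step 2: DCBBCC ⇒ A·CBB·C·C·CBB·CBB
    B ↦ C
    C ↦ CBB
    D ↦ A
  step 0 ⇒ step 1: ACBB ⇒ D·CBB·C·C
    A ↦ D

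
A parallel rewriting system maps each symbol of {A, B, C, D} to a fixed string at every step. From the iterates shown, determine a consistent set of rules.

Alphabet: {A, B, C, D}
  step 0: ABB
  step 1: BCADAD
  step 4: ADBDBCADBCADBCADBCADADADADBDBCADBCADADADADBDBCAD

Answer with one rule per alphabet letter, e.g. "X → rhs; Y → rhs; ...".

A->BC, B->AD, C->BD, D->AD

  step 0 ⇒ step 1: ABB ⇒ BC·AD·AD
    A ↦ BC
    B ↦ AD
    C ↦ BD  (constrained at step 1)
    D ↦ AD  (constrained at step 1)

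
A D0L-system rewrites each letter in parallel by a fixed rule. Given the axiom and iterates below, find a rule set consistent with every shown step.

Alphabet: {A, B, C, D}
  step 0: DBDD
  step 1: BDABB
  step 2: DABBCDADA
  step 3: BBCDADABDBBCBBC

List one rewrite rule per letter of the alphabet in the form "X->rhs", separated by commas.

  step 2 ⇒ step 3: DABBCDADA ⇒ B·BC·DA·DA·BD·B·BC·B·BC
    A ↦ BC
    B ↦ DA
    C ↦ BD
    D ↦ B

A->BC, B->DA, C->BD, D->B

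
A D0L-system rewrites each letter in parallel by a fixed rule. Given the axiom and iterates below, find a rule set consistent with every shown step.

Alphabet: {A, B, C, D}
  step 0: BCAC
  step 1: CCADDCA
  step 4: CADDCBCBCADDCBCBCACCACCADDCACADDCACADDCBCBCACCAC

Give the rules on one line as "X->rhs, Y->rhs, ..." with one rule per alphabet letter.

A->DD, B->C, C->CA, D->CB

  step 0 ⇒ step 1: BCAC ⇒ C·CA·DD·CA
    A ↦ DD
    B ↦ C
    C ↦ CA
    D ↦ CB  (constrained at step 1)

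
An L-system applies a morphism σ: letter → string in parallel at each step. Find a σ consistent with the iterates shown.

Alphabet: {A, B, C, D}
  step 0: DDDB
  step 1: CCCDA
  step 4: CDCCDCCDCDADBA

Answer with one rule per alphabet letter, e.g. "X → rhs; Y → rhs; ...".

A->D, B->DA, C->BA, D->C

  step 0 ⇒ step 1: DDDB ⇒ C·C·C·DA
    B ↦ DA
    D ↦ C
    A ↦ D  (constrained at step 1)
    C ↦ BA  (constrained at step 1)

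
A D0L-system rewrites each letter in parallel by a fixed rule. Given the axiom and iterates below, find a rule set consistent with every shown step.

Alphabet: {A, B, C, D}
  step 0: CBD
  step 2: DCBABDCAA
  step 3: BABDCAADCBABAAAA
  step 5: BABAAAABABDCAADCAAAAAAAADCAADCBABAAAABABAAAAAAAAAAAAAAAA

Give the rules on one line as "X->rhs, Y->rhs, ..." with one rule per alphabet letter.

  step 2 ⇒ step 3: DCBABDCAA ⇒ BA·B·DC·AA·DC·BA·B·AA·AA
    A ↦ AA
    B ↦ DC
    C ↦ B
    D ↦ BA

A->AA, B->DC, C->B, D->BA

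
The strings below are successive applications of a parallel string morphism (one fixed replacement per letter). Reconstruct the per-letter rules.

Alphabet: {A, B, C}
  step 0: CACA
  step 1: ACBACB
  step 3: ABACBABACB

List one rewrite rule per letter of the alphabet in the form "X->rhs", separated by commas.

A->B, B->A, C->AC

  step 0 ⇒ step 1: CACA ⇒ AC·B·AC·B
    A ↦ B
    C ↦ AC
    B ↦ A  (constrained at step 1)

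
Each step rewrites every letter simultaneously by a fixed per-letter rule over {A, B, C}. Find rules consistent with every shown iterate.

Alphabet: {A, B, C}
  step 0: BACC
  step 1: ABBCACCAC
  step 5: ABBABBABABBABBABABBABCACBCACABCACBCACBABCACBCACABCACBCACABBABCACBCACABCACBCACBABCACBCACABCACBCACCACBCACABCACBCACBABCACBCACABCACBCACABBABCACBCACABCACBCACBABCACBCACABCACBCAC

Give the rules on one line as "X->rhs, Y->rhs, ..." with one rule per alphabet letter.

  step 0 ⇒ step 1: BACC ⇒ AB·B·CAC·CAC
    A ↦ B
    B ↦ AB
    C ↦ CAC

A->B, B->AB, C->CAC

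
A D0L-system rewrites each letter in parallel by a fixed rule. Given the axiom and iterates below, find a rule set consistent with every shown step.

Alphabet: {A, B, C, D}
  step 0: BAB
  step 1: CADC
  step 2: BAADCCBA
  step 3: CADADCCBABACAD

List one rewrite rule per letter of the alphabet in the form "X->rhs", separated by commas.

A->AD, B->C, C->BA, D->CC

  step 2 ⇒ step 3: BAADCCBA ⇒ C·AD·AD·CC·BA·BA·C·AD
    A ↦ AD
    B ↦ C
    C ↦ BA
    D ↦ CC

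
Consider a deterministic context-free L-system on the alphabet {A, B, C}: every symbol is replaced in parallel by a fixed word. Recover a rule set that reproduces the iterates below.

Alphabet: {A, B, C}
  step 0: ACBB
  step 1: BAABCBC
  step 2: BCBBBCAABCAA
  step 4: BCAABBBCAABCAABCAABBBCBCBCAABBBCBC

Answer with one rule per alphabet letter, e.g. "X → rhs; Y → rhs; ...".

  step 1 ⇒ step 2: BAABCBC ⇒ BC·B·B·BC·AA·BC·AA
    A ↦ B
    B ↦ BC
    C ↦ AA

A->B, B->BC, C->AA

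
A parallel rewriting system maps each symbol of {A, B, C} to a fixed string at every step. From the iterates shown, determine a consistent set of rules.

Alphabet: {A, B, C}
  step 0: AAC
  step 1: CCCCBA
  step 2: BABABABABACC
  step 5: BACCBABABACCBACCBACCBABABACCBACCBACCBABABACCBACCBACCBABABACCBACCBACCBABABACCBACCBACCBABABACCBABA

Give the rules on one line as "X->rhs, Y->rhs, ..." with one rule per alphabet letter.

  step 1 ⇒ step 2: CCCCBA ⇒ BA·BA·BA·BA·BA·CC
    A ↦ CC
    B ↦ BA
    C ↦ BA

A->CC, B->BA, C->BA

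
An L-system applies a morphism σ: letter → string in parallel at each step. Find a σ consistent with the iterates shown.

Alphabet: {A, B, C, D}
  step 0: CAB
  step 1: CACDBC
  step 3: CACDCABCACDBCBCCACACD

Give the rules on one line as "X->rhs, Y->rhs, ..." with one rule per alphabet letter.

A->CD, B->BC, C->CA, D->B

  step 0 ⇒ step 1: CAB ⇒ CA·CD·BC
    A ↦ CD
    B ↦ BC
    C ↦ CA
    D ↦ B  (constrained at step 1)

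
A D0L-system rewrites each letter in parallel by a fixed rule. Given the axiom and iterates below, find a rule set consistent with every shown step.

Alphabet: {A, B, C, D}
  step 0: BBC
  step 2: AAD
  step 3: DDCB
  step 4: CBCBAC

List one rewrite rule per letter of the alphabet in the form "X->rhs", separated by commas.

  step 3 ⇒ step 4: DDCB ⇒ CB·CB·A·C
    B ↦ C
    C ↦ A
    D ↦ CB
  step 2 ⇒ step 3: AAD ⇒ D·D·CB
    A ↦ D

A->D, B->C, C->A, D->CB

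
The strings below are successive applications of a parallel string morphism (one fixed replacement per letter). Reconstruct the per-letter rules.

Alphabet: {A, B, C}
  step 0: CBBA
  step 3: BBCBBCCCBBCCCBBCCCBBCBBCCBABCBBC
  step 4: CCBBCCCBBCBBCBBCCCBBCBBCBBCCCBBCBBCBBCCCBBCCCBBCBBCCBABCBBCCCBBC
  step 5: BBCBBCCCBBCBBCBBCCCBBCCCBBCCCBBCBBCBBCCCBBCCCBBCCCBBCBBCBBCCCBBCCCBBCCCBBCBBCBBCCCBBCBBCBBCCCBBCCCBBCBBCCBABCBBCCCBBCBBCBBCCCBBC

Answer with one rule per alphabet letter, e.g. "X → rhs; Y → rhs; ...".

  step 4 ⇒ step 5: CCBBCCCBBCBBCBBCCCBBCBBCBBCCCBBCBBCBBCCCBBCCCBBCBBCCBABCBBCCCBBC ⇒ BBC·BBC·C·C·BBC·BBC·BBC·C·C·BBC·C·C·BBC·C·C·BBC·BBC·BBC·C·C·BBC·C·C·BBC·C·C·BBC·BBC·BBC·C·C·BBC·C·C·BBC·C·C·BBC·BBC·BBC·C·C·BBC·BBC·BBC·C·C·BBC·C·C·BBC·BBC·C·BAB·C·BBC·C·C·BBC·BBC·BBC·C·C·BBC
    A ↦ BAB
    B ↦ C
    C ↦ BBC

A->BAB, B->C, C->BBC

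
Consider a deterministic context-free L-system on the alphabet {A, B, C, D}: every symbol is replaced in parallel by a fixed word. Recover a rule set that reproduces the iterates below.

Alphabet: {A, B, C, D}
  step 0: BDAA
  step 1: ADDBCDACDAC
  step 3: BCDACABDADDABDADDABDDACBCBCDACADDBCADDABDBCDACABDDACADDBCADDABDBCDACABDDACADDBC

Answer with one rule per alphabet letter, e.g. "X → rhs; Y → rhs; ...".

A->DAC, B->ADD, C->ABD, D->BC

  step 0 ⇒ step 1: BDAA ⇒ ADD·BC·DAC·DAC
    A ↦ DAC
    B ↦ ADD
    D ↦ BC
    C ↦ ABD  (constrained at step 1)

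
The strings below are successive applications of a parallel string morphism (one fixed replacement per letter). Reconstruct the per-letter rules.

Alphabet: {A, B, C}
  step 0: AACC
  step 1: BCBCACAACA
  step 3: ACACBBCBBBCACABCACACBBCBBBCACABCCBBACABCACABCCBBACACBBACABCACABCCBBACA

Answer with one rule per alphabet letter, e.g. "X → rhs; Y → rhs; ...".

A->BC, B->CBB, C->ACA

  step 0 ⇒ step 1: AACC ⇒ BC·BC·ACA·ACA
    A ↦ BC
    C ↦ ACA
    B ↦ CBB  (constrained at step 1)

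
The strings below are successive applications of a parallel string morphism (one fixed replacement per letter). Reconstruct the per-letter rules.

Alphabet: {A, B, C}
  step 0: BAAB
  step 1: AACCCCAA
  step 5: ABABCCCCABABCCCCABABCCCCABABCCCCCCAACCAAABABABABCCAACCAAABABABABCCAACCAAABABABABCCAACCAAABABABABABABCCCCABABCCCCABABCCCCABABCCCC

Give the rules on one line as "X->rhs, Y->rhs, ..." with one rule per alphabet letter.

A->CC, B->AA, C->AB

  step 0 ⇒ step 1: BAAB ⇒ AA·CC·CC·AA
    A ↦ CC
    B ↦ AA
    C ↦ AB  (constrained at step 1)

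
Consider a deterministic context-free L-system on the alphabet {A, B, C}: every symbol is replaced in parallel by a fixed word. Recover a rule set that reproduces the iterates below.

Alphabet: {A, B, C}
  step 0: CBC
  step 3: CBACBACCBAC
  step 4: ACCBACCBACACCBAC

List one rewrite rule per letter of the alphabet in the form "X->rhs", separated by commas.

  step 3 ⇒ step 4: CBACBACCBAC ⇒ AC·C·B·AC·C·B·AC·AC·C·B·AC
    A ↦ B
    B ↦ C
    C ↦ AC

A->B, B->C, C->AC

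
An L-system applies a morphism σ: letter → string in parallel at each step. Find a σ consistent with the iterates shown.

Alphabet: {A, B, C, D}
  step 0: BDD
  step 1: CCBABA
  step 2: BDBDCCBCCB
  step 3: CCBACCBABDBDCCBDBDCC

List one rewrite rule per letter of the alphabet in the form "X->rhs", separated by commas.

A->B, B->CC, C->BD, D->BA

  step 2 ⇒ step 3: BDBDCCBCCB ⇒ CC·BA·CC·BA·BD·BD·CC·BD·BD·CC
    B ↦ CC
    C ↦ BD
    D ↦ BA
  step 1 ⇒ step 2: CCBABA ⇒ BD·BD·CC·B·CC·B
    A ↦ B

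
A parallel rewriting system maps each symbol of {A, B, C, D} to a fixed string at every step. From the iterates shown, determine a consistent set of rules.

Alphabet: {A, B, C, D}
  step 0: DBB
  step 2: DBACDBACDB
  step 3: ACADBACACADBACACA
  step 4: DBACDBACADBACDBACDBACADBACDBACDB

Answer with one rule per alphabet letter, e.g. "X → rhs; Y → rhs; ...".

A->DB, B->CA, C->AC, D->A

  step 3 ⇒ step 4: ACADBACACADBACACA ⇒ DB·AC·DB·A·CA·DB·AC·DB·AC·DB·A·CA·DB·AC·DB·AC·DB
    A ↦ DB
    B ↦ CA
    C ↦ AC
    D ↦ A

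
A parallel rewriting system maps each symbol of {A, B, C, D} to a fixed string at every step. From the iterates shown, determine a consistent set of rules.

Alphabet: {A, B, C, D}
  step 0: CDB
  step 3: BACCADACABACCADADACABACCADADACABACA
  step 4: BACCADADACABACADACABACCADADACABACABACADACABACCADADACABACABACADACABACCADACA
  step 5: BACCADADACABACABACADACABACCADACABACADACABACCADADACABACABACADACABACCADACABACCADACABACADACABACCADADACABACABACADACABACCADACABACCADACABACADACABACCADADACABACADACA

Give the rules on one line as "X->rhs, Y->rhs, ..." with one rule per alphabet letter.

A->CA, B->BAC, C->DA, D->BA

  step 4 ⇒ step 5: BACCADADACABACADACABACCADADACABACABACADACABACCADADACABACABACADACABACCADACA ⇒ BAC·CA·DA·DA·CA·BA·CA·BA·CA·DA·CA·BAC·CA·DA·CA·BA·CA·DA·CA·BAC·CA·DA·DA·CA·BA·CA·BA·CA·DA·CA·BAC·CA·DA·CA·BAC·CA·DA·CA·BA·CA·DA·CA·BAC·CA·DA·DA·CA·BA·CA·BA·CA·DA·CA·BAC·CA·DA·CA·BAC·CA·DA·CA·BA·CA·DA·CA·BAC·CA·DA·DA·CA·BA·CA·DA·CA
    A ↦ CA
    B ↦ BAC
    C ↦ DA
    D ↦ BA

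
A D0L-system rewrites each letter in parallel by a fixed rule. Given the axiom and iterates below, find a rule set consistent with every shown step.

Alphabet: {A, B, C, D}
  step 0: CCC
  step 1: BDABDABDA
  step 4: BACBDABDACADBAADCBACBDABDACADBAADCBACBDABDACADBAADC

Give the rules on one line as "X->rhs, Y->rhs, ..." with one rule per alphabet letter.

A->C, B->BA, C->BDA, D->AD

  step 0 ⇒ step 1: CCC ⇒ BDA·BDA·BDA
    C ↦ BDA
    A ↦ C  (constrained at step 1)
    B ↦ BA  (constrained at step 1)
    D ↦ AD  (constrained at step 1)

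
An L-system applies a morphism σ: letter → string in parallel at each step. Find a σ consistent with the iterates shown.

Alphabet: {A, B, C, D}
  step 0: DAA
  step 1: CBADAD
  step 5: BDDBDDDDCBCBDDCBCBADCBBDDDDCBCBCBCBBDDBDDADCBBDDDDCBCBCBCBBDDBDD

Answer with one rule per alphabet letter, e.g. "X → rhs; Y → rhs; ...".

  step 0 ⇒ step 1: DAA ⇒ CB·AD·AD
    A ↦ AD
    D ↦ CB
    B ↦ DD  (constrained at step 1)
    C ↦ B  (constrained at step 1)

A->AD, B->DD, C->B, D->CB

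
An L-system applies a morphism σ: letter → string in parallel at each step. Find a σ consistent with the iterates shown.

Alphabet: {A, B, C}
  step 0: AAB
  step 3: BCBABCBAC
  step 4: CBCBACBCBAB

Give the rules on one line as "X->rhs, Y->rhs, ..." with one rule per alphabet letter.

  step 3 ⇒ step 4: BCBABCBAC ⇒ C·B·C·BA·C·B·C·BA·B
    A ↦ BA
    B ↦ C
    C ↦ B

A->BA, B->C, C->B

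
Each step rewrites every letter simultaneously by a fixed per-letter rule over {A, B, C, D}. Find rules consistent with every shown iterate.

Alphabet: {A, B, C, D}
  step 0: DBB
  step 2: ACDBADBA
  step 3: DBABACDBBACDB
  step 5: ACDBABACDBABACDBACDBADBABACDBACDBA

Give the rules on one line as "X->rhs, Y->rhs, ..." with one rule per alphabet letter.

  step 2 ⇒ step 3: ACDBADBA ⇒ DB·A·B·AC·DB·B·AC·DB
    A ↦ DB
    B ↦ AC
    C ↦ A
    D ↦ B

A->DB, B->AC, C->A, D->B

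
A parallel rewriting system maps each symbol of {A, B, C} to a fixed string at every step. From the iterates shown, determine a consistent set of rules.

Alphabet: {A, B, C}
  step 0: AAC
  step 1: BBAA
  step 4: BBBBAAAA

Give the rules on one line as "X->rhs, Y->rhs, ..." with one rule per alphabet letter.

A->B, B->C, C->AA

  step 0 ⇒ step 1: AAC ⇒ B·B·AA
    A ↦ B
    C ↦ AA
    B ↦ C  (constrained at step 1)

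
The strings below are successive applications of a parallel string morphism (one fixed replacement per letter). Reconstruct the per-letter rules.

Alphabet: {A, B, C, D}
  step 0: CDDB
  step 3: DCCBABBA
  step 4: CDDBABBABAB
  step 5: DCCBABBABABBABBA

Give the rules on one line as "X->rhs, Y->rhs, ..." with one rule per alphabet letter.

  step 4 ⇒ step 5: CDDBABBABAB ⇒ D·C·C·BA·B·BA·BA·B·BA·B·BA
    A ↦ B
    B ↦ BA
    C ↦ D
    D ↦ C

A->B, B->BA, C->D, D->C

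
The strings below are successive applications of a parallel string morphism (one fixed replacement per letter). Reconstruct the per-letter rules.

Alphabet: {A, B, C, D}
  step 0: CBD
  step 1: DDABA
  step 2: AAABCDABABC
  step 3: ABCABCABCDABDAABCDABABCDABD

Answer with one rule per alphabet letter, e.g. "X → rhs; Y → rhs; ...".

A->ABC, B->DAB, C->D, D->A

  step 2 ⇒ step 3: AAABCDABABC ⇒ ABC·ABC·ABC·DAB·D·A·ABC·DAB·ABC·DAB·D
    A ↦ ABC
    B ↦ DAB
    C ↦ D
    D ↦ A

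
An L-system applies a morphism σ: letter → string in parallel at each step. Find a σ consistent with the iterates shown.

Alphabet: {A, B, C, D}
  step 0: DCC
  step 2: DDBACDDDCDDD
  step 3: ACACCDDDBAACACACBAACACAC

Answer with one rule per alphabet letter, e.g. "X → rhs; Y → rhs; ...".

  step 2 ⇒ step 3: DDBACDDDCDDD ⇒ AC·AC·CD·DD·BA·AC·AC·AC·BA·AC·AC·AC
    A ↦ DD
    B ↦ CD
    C ↦ BA
    D ↦ AC

A->DD, B->CD, C->BA, D->AC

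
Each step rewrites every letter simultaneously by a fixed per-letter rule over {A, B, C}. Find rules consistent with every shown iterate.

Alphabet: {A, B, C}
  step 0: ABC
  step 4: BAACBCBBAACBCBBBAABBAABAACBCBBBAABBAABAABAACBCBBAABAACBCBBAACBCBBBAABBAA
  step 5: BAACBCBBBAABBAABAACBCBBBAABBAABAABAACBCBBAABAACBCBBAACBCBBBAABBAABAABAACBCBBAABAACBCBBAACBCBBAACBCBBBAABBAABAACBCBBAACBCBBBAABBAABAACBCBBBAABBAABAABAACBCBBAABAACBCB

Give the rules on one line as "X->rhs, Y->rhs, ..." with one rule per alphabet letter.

A->CB, B->BAA, C->B

  step 4 ⇒ step 5: BAACBCBBAACBCBBBAABBAABAACBCBBBAABBAABAABAACBCBBAABAACBCBBAACBCBBBAABBAA ⇒ BAA·CB·CB·B·BAA·B·BAA·BAA·CB·CB·B·BAA·B·BAA·BAA·BAA·CB·CB·BAA·BAA·CB·CB·BAA·CB·CB·B·BAA·B·BAA·BAA·BAA·CB·CB·BAA·BAA·CB·CB·BAA·CB·CB·BAA·CB·CB·B·BAA·B·BAA·BAA·CB·CB·BAA·CB·CB·B·BAA·B·BAA·BAA·CB·CB·B·BAA·B·BAA·BAA·BAA·CB·CB·BAA·BAA·CB·CB
    A ↦ CB
    B ↦ BAA
    C ↦ B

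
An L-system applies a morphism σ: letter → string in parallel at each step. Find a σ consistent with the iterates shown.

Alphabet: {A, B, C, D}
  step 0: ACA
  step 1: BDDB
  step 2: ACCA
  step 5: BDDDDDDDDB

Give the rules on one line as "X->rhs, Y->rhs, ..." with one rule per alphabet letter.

A->B, B->A, C->DD, D->C

  step 1 ⇒ step 2: BDDB ⇒ A·C·C·A
    B ↦ A
    D ↦ C
  step 0 ⇒ step 1: ACA ⇒ B·DD·B
    A ↦ B
  step 0 ⇒ step 1: ACA ⇒ B·DD·B
    C ↦ DD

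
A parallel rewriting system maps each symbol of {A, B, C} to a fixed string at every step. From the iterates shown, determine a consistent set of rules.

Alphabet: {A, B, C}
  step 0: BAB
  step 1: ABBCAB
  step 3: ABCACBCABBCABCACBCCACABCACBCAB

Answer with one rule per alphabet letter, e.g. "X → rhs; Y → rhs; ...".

A->BC, B->AB, C->CAC

  step 0 ⇒ step 1: BAB ⇒ AB·BC·AB
    A ↦ BC
    B ↦ AB
    C ↦ CAC  (constrained at step 1)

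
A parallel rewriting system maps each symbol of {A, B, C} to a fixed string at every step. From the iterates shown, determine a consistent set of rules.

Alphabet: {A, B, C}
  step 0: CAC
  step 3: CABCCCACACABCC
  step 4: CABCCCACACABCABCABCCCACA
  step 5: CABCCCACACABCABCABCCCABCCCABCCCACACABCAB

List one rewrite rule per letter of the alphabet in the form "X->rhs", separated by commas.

  step 4 ⇒ step 5: CABCCCACACABCABCABCCCACA ⇒ CA·B·CC·CA·CA·CA·B·CA·B·CA·B·CC·CA·B·CC·CA·B·CC·CA·CA·CA·B·CA·B
    A ↦ B
    B ↦ CC
    C ↦ CA

A->B, B->CC, C->CA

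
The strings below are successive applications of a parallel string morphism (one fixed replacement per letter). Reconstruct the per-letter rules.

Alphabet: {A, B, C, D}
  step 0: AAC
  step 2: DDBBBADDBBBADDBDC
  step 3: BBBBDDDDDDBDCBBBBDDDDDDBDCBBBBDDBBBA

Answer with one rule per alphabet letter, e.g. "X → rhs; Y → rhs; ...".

  step 2 ⇒ step 3: DDBBBADDBBBADDBDC ⇒ BB·BB·DD·DD·DD·BDC·BB·BB·DD·DD·DD·BDC·BB·BB·DD·BB·BA
    A ↦ BDC
    B ↦ DD
    C ↦ BA
    D ↦ BB

A->BDC, B->DD, C->BA, D->BB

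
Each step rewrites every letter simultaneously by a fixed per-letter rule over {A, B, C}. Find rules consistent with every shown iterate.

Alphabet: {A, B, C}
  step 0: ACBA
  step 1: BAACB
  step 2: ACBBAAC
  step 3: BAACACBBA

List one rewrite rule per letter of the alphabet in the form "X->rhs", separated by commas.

  step 2 ⇒ step 3: ACBBAAC ⇒ B·A·AC·AC·B·B·A
    A ↦ B
    B ↦ AC
    C ↦ A

A->B, B->AC, C->A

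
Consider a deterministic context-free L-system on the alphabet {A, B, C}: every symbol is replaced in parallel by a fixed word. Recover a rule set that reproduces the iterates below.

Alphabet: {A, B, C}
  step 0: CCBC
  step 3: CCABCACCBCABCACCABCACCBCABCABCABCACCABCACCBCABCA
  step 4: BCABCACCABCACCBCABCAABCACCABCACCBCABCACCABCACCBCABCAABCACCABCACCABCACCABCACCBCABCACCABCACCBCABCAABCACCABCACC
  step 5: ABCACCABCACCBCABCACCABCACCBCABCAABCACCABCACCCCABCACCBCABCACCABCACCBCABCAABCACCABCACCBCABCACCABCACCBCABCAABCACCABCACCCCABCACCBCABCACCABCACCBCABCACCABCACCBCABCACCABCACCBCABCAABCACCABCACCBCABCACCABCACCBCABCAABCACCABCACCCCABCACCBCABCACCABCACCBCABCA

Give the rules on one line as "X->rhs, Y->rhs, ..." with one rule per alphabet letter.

A->CC, B->A, C->BCA

  step 4 ⇒ step 5: BCABCACCABCACCBCABCAABCACCABCACCBCABCACCABCACCBCABCAABCACCABCACCABCACCABCACCBCABCACCABCACCBCABCAABCACCABCACC ⇒ A·BCA·CC·A·BCA·CC·BCA·BCA·CC·A·BCA·CC·BCA·BCA·A·BCA·CC·A·BCA·CC·CC·A·BCA·CC·BCA·BCA·CC·A·BCA·CC·BCA·BCA·A·BCA·CC·A·BCA·CC·BCA·BCA·CC·A·BCA·CC·BCA·BCA·A·BCA·CC·A·BCA·CC·CC·A·BCA·CC·BCA·BCA·CC·A·BCA·CC·BCA·BCA·CC·A·BCA·CC·BCA·BCA·CC·A·BCA·CC·BCA·BCA·A·BCA·CC·A·BCA·CC·BCA·BCA·CC·A·BCA·CC·BCA·BCA·A·BCA·CC·A·BCA·CC·CC·A·BCA·CC·BCA·BCA·CC·A·BCA·CC·BCA·BCA
    A ↦ CC
    B ↦ A
    C ↦ BCA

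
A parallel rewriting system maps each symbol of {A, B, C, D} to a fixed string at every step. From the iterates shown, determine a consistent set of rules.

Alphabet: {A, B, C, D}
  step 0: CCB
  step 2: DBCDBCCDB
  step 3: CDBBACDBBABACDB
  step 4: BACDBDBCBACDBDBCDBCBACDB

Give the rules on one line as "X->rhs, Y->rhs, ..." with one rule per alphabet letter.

  step 3 ⇒ step 4: CDBBACDBBABACDB ⇒ BA·C·DB·DB·C·BA·C·DB·DB·C·DB·C·BA·C·DB
    A ↦ C
    B ↦ DB
    C ↦ BA
    D ↦ C

A->C, B->DB, C->BA, D->C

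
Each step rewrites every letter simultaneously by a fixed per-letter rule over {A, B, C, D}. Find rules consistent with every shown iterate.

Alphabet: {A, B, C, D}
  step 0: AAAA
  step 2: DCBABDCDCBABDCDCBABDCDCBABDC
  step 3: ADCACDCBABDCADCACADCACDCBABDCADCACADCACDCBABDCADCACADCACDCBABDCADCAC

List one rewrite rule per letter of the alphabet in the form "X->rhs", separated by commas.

  step 2 ⇒ step 3: DCBABDCDCBABDCDCBABDCDCBABDC ⇒ AD·CAC·DC·BAB·DC·AD·CAC·AD·CAC·DC·BAB·DC·AD·CAC·AD·CAC·DC·BAB·DC·AD·CAC·AD·CAC·DC·BAB·DC·AD·CAC
    A ↦ BAB
    B ↦ DC
    C ↦ CAC
    D ↦ AD

A->BAB, B->DC, C->CAC, D->AD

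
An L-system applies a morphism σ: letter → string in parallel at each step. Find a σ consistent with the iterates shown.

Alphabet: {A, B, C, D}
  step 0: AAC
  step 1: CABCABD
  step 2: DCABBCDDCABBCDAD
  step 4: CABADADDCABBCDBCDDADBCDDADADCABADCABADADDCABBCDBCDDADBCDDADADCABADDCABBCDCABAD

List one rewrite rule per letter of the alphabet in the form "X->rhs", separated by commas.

  step 1 ⇒ step 2: CABCABD ⇒ D·CAB·BCD·D·CAB·BCD·AD
    A ↦ CAB
    B ↦ BCD
    C ↦ D
    D ↦ AD

A->CAB, B->BCD, C->D, D->AD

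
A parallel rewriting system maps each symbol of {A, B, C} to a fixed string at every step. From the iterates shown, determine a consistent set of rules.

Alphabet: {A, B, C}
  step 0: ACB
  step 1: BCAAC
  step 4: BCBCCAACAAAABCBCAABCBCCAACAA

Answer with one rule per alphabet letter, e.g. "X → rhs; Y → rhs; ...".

  step 0 ⇒ step 1: ACB ⇒ BC·AA·C
    A ↦ BC
    B ↦ C
    C ↦ AA

A->BC, B->C, C->AA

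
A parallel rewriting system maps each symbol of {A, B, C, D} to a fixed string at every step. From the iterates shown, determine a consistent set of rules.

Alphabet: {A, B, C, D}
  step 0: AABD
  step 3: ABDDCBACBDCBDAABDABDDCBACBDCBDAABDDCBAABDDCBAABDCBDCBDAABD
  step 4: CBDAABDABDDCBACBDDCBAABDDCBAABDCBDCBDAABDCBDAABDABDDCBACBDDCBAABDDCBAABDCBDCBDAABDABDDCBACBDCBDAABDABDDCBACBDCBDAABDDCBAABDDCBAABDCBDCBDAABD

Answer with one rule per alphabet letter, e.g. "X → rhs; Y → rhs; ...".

  step 3 ⇒ step 4: ABDDCBACBDCBDAABDABDDCBACBDCBDAABDDCBAABDDCBAABDCBDCBDAABD ⇒ CBD·A·ABD·ABD·DCB·A·CBD·DCB·A·ABD·DCB·A·ABD·CBD·CBD·A·ABD·CBD·A·ABD·ABD·DCB·A·CBD·DCB·A·ABD·DCB·A·ABD·CBD·CBD·A·ABD·ABD·DCB·A·CBD·CBD·A·ABD·ABD·DCB·A·CBD·CBD·A·ABD·DCB·A·ABD·DCB·A·ABD·CBD·CBD·A·ABD
    A ↦ CBD
    B ↦ A
    C ↦ DCB
    D ↦ ABD

A->CBD, B->A, C->DCB, D->ABD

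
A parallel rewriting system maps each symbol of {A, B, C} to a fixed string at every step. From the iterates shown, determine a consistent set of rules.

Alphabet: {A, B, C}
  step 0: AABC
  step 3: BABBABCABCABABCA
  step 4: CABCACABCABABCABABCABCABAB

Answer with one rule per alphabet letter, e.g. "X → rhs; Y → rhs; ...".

  step 3 ⇒ step 4: BABBABCABCABABCA ⇒ CA·B·CA·CA·B·CA·BA·B·CA·BA·B·CA·B·CA·BA·B
    A ↦ B
    B ↦ CA
    C ↦ BA

A->B, B->CA, C->BA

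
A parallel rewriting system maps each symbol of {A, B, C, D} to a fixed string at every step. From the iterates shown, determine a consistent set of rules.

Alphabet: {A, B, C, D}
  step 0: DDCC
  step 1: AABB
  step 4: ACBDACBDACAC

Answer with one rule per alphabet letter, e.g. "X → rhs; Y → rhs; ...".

  step 0 ⇒ step 1: DDCC ⇒ A·A·B·B
    C ↦ B
    D ↦ A
    A ↦ AC  (constrained at step 1)
    B ↦ D  (constrained at step 1)

A->AC, B->D, C->B, D->A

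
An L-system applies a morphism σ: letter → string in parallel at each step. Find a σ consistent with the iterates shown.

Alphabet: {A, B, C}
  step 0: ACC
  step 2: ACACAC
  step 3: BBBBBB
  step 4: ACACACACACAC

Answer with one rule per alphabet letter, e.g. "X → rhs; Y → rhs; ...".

  step 3 ⇒ step 4: BBBBBB ⇒ AC·AC·AC·AC·AC·AC
    B ↦ AC
  step 2 ⇒ step 3: ACACAC ⇒ B·B·B·B·B·B
    A ↦ B
  step 2 ⇒ step 3: ACACAC ⇒ B·B·B·B·B·B
    C ↦ B

A->B, B->AC, C->B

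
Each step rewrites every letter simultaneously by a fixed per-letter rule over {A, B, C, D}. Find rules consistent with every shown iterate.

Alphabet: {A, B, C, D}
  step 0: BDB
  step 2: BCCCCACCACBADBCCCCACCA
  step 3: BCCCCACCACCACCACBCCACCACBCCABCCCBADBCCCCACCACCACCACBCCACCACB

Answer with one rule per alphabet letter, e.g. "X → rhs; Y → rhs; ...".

  step 2 ⇒ step 3: BCCCCACCACBADBCCCCACCA ⇒ BCC·CCA·CCA·CCA·CCA·CB·CCA·CCA·CB·CCA·BCC·CB·AD·BCC·CCA·CCA·CCA·CCA·CB·CCA·CCA·CB
    A ↦ CB
    B ↦ BCC
    C ↦ CCA
    D ↦ AD

A->CB, B->BCC, C->CCA, D->AD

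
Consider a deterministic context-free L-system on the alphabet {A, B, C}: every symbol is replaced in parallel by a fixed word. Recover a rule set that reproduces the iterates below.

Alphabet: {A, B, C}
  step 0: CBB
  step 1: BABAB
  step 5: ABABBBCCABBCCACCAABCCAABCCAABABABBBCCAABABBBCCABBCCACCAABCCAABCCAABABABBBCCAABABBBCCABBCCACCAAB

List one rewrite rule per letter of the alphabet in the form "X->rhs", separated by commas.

A->CCA, B->AB, C->B

  step 0 ⇒ step 1: CBB ⇒ B·AB·AB
    B ↦ AB
    C ↦ B
    A ↦ CCA  (constrained at step 1)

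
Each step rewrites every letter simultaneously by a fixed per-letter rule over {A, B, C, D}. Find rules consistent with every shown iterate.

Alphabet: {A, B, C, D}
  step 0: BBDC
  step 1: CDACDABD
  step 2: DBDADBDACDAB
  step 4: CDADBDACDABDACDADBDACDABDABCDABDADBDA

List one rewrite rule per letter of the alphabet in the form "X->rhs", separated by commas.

A->DA, B->CDA, C->D, D->B

  step 1 ⇒ step 2: CDACDABD ⇒ D·B·DA·D·B·DA·CDA·B
    A ↦ DA
    B ↦ CDA
    C ↦ D
    D ↦ B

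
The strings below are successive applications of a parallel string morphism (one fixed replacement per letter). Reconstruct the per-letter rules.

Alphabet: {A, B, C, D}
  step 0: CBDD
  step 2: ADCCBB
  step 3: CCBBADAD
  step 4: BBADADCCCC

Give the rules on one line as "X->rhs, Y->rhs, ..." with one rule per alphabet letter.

  step 3 ⇒ step 4: CCBBADAD ⇒ B·B·AD·AD·C·C·C·C
    A ↦ C
    B ↦ AD
    C ↦ B
    D ↦ C

A->C, B->AD, C->B, D->C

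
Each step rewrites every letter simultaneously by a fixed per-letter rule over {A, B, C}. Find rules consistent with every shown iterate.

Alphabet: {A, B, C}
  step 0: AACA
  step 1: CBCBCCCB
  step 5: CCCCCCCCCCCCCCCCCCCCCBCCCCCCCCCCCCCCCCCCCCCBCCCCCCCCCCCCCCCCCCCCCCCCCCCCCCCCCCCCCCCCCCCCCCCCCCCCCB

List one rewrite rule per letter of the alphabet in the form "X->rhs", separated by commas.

  step 0 ⇒ step 1: AACA ⇒ CB·CB·CC·CB
    A ↦ CB
    C ↦ CC
    B ↦ A  (constrained at step 1)

A->CB, B->A, C->CC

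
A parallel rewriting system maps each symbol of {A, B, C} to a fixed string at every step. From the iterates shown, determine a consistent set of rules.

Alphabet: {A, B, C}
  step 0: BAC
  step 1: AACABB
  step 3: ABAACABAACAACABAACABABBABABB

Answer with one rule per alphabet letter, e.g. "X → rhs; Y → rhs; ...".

  step 0 ⇒ step 1: BAC ⇒ AAC·AB·B
    A ↦ AB
    B ↦ AAC
    C ↦ B

A->AB, B->AAC, C->B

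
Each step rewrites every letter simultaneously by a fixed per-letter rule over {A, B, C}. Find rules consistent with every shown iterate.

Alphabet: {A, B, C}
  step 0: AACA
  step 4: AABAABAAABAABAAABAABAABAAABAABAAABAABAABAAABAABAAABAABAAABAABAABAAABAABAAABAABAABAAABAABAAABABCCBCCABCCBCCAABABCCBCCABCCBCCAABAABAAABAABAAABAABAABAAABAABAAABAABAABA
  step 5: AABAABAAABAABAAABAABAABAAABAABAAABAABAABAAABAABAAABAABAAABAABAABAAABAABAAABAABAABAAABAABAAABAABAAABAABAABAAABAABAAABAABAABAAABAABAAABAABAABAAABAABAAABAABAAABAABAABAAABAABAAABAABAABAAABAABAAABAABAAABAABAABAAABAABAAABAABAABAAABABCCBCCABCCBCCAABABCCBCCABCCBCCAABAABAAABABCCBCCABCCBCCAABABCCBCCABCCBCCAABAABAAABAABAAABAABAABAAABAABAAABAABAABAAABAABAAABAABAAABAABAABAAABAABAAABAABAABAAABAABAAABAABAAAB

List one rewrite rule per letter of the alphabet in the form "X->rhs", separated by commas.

  step 4 ⇒ step 5: AABAABAAABAABAAABAABAABAAABAABAAABAABAABAAABAABAAABAABAAABAABAABAAABAABAAABAABAABAAABAABAAABABCCBCCABCCBCCAABABCCBCCABCCBCCAABAABAAABAABAAABAABAABAAABAABAAABAABAABA ⇒ AAB·AAB·A·AAB·AAB·A·AAB·AAB·AAB·A·AAB·AAB·A·AAB·AAB·AAB·A·AAB·AAB·A·AAB·AAB·A·AAB·AAB·AAB·A·AAB·AAB·A·AAB·AAB·AAB·A·AAB·AAB·A·AAB·AAB·A·AAB·AAB·AAB·A·AAB·AAB·A·AAB·AAB·AAB·A·AAB·AAB·A·AAB·AAB·AAB·A·AAB·AAB·A·AAB·AAB·A·AAB·AAB·AAB·A·AAB·AAB·A·AAB·AAB·AAB·A·AAB·AAB·A·AAB·AAB·A·AAB·AAB·AAB·A·AAB·AAB·A·AAB·AAB·AAB·A·AAB·A·BCC·BCC·A·BCC·BCC·AAB·A·BCC·BCC·A·BCC·BCC·AAB·AAB·A·AAB·A·BCC·BCC·A·BCC·BCC·AAB·A·BCC·BCC·A·BCC·BCC·AAB·AAB·A·AAB·AAB·A·AAB·AAB·AAB·A·AAB·AAB·A·AAB·AAB·AAB·A·AAB·AAB·A·AAB·AAB·A·AAB·AAB·AAB·A·AAB·AAB·A·AAB·AAB·AAB·A·AAB·AAB·A·AAB·AAB·A·AAB
    A ↦ AAB
    B ↦ A
    C ↦ BCC

A->AAB, B->A, C->BCC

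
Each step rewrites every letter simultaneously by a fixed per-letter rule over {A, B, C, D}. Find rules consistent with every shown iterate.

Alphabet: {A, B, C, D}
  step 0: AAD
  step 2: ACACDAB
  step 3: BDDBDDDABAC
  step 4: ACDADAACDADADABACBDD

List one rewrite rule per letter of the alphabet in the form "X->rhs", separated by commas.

A->B, B->AC, C->DD, D->DA

  step 3 ⇒ step 4: BDDBDDDABAC ⇒ AC·DA·DA·AC·DA·DA·DA·B·AC·B·DD
    A ↦ B
    B ↦ AC
    C ↦ DD
    D ↦ DA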